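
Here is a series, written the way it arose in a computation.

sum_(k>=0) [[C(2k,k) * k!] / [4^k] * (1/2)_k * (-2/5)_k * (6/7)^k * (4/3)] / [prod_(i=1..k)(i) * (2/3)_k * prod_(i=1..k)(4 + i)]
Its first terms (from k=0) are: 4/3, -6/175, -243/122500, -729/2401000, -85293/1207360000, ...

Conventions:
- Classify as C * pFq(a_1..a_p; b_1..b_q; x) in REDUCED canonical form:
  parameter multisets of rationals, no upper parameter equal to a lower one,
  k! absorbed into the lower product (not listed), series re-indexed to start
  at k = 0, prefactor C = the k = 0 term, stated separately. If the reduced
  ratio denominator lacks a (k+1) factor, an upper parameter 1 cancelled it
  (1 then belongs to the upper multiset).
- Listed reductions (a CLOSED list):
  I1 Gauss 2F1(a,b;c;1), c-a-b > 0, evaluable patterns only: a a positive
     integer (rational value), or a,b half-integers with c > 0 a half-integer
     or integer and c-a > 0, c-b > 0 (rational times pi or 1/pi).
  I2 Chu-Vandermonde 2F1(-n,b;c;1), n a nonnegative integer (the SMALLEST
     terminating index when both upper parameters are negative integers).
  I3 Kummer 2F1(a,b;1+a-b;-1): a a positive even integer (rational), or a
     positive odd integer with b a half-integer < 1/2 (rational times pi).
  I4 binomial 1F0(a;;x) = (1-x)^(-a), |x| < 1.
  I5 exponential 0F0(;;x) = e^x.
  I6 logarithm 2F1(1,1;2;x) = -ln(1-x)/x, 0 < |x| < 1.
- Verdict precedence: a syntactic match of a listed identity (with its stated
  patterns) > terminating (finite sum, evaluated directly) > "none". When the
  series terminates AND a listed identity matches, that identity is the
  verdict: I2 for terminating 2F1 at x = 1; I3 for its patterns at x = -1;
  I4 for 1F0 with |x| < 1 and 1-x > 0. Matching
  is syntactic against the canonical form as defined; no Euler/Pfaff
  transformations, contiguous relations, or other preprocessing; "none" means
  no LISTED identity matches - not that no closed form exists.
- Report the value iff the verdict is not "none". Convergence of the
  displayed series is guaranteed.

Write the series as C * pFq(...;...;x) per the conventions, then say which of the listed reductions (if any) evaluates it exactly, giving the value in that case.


x = 6/7 here; the reduced form reads 3F2, upper {-2/5, 1/2, 1/2}, lower {2/3, 5}, C = 4/3. Verdict: none. No listed pattern accepts 3F2(-2/5, 1/2, 1/2; 2/3, 5; 6/7).

Key observation: t_0 being 4/3, the product of the first k integers (prefactor 4/3) is k!.
Consecutive-term ratio: r(k) = (6/7) * (k-2/5) (k+1/2) (k+1/2) / [(k+2/3) (k+5) (k+1)] - rational; roots negated = parameters, x = (6/7), C = 4/3.


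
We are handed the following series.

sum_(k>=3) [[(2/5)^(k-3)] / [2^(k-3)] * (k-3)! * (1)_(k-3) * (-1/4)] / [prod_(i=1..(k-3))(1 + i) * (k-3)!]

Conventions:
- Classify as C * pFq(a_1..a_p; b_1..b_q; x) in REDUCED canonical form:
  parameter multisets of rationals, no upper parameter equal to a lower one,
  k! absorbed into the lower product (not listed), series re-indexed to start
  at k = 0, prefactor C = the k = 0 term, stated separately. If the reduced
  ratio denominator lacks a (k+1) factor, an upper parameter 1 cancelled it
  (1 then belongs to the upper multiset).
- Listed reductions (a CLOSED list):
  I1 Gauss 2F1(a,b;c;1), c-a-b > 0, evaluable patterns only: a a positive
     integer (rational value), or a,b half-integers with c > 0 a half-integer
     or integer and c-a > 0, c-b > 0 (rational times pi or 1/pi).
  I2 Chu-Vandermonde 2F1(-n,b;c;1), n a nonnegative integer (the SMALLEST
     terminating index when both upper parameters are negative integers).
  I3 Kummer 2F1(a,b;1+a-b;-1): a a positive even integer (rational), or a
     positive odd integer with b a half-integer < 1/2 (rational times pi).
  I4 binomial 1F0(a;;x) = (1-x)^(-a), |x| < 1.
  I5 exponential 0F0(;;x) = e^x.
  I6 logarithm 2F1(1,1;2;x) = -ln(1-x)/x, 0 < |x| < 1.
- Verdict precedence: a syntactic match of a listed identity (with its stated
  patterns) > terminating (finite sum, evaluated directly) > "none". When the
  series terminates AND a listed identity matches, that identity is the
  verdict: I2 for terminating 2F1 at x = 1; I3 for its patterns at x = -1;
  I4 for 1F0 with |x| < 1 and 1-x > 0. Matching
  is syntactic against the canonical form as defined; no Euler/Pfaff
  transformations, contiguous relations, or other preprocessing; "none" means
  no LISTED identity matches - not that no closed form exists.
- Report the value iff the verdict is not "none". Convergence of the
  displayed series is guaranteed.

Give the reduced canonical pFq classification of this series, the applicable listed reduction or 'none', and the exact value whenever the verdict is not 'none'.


x = 1/5 here; the reduced form reads 2F1, upper {1, 1}, lower {2}, C = -1/4. Verdict: the I6 logarithm reduction fires (the logarithm: parameters (1,1;2), x = 1/5). Its exact value is (5/4) * ln(4/5).

The tell: with t_0 = -1/4, the factorial ratio (C = -1/4) (k+a-1)!/(a-1)! is a rising factorial (a)_k.
Step ratio: r(k) = (1/5) * (k+1) (k+1) / [(k+2) (k+1)] ; factor over Q: parameters, x = (1/5), and C = -1/4.


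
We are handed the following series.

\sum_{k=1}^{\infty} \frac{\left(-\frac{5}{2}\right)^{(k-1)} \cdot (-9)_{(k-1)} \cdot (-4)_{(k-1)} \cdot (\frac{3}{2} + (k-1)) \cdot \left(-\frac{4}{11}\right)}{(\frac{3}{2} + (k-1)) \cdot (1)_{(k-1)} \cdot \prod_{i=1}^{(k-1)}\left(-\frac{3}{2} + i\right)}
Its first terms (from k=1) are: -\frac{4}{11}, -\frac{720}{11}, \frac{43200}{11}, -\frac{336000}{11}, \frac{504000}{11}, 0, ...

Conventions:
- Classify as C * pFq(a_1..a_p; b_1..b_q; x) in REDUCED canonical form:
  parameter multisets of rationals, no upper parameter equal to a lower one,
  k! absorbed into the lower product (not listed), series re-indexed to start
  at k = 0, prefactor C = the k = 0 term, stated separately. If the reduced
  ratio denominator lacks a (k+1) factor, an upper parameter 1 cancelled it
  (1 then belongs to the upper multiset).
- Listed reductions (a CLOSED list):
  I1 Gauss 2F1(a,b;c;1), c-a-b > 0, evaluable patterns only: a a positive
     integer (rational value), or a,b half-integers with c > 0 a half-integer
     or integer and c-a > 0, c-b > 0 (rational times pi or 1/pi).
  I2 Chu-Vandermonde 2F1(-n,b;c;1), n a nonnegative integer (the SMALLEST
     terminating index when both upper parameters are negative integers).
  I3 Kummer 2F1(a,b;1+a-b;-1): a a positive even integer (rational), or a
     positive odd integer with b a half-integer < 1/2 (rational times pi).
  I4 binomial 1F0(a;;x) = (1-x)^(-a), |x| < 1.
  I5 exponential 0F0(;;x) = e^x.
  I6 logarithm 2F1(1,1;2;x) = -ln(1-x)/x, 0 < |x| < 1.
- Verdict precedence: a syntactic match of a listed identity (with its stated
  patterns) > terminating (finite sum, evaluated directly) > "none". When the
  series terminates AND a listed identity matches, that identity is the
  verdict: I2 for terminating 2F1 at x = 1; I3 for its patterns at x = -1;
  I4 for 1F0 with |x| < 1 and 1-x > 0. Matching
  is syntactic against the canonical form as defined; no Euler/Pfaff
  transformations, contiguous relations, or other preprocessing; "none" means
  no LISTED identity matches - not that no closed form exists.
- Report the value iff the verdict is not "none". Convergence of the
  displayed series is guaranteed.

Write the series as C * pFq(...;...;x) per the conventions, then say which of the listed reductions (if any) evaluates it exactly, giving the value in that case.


At argument -\frac{5}{2}: a 2F1 with upper {-9, -4}, lower {-\frac{1}{2}}, scaled by C = -\frac{4}{11}. Verdict: terminating - upper -4 stops the sum at k = 4; the 5 terms are added exactly. Value: \frac{210476}{11}.

Structural cue: x = -\frac{5}{2} and (1)_k (prefactor -4/11) is k! itself.
Step ratio: r(k) = -\frac{5}{2} * (k-9) (k-4) / [(k-\frac{1}{2}) (k+1)] - rational in k, leading ratio -\frac{5}{2}; with t_0 = -\frac{4}{11}, classification follows.


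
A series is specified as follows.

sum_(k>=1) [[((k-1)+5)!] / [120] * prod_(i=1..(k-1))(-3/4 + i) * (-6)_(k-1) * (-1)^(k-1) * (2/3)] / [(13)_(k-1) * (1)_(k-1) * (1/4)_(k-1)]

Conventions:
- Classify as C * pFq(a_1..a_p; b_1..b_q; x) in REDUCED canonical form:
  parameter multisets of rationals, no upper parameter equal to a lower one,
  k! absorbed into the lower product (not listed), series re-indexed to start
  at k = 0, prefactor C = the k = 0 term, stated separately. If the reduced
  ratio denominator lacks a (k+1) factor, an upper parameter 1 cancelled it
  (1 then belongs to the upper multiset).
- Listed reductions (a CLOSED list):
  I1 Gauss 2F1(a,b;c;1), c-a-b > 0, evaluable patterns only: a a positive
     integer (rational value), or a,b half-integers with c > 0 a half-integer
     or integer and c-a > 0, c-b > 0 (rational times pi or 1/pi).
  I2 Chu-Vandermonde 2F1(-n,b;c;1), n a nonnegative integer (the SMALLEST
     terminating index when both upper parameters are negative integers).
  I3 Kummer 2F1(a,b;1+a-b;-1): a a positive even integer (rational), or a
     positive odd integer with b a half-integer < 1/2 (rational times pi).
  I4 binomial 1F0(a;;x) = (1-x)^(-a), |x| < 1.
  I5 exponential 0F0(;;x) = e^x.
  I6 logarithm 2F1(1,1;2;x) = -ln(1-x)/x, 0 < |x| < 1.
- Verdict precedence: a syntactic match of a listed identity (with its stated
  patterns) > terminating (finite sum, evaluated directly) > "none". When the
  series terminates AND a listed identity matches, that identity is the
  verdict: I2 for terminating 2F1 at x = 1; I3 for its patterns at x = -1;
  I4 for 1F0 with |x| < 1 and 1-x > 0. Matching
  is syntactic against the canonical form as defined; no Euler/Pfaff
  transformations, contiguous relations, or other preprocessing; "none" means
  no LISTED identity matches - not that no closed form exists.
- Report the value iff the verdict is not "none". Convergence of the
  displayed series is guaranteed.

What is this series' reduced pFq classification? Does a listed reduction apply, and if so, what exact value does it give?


At argument -1: a 2F1 with upper {-6, 6}, lower {13}, scaled by C = 2/3. Verdict: this is the Kummer evaluation I3 (x = -1; c = 13 equals 1+a-b for upper {-6, 6}: listed pattern). Hence: 22/3.

The tell: x = (-1) and (1)_k (C = 2/3) is k! itself.
Consecutive-term ratio: r(k) = (-1) * (k-6) (k+6) / [(k+13) (k+1)] - poly over poly, x = (-1) from leading terms; C = 2/3 at k = 0.


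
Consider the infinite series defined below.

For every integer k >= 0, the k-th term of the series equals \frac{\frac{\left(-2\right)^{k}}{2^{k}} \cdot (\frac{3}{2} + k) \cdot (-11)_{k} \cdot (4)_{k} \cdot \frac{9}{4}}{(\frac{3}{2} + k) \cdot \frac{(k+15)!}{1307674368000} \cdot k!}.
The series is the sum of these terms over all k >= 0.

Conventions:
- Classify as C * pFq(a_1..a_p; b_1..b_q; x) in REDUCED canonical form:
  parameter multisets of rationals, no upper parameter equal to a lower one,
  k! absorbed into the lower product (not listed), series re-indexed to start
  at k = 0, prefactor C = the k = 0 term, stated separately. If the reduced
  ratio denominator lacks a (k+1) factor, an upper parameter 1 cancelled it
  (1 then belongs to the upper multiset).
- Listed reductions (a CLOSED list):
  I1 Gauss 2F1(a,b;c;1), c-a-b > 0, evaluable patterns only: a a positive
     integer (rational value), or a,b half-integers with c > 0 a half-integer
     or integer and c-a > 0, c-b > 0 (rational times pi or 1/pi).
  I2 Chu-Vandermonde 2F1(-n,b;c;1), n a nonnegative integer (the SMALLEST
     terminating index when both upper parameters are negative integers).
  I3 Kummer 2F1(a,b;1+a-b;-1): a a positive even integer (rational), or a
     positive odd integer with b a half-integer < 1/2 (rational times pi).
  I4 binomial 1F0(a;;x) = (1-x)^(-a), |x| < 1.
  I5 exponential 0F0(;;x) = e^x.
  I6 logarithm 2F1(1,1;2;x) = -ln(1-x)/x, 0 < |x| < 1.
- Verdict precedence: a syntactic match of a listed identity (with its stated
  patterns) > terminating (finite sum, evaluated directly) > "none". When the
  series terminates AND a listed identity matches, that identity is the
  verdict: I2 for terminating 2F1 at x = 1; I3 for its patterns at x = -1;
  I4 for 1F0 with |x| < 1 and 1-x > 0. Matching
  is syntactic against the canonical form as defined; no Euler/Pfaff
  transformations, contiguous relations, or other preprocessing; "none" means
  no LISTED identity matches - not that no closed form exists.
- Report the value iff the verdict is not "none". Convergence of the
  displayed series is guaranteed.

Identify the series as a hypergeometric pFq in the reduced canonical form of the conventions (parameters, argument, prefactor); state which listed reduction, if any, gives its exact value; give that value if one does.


This is \frac{9}{4} * 2F1(-11, 4; 16; -1) in reduced canonical form. Verdict at x = -1: Kummer's theorem (I3) matches (x = -1; c = 16 equals 1+a-b for upper {-11, 4}: listed pattern). Sum: \frac{315}{8}.

Structural cue: t_0 = \frac{9}{4} here, and k + 3/2 divides numerator and denominator alike; C = 9/4, x = -1 after cancelling.
Term ratio: r(k) = -1 * (k-11) (k+4) / [(k+16) (k+1)] ; factor over Q: parameters, x = -1, and C = \frac{9}{4}.


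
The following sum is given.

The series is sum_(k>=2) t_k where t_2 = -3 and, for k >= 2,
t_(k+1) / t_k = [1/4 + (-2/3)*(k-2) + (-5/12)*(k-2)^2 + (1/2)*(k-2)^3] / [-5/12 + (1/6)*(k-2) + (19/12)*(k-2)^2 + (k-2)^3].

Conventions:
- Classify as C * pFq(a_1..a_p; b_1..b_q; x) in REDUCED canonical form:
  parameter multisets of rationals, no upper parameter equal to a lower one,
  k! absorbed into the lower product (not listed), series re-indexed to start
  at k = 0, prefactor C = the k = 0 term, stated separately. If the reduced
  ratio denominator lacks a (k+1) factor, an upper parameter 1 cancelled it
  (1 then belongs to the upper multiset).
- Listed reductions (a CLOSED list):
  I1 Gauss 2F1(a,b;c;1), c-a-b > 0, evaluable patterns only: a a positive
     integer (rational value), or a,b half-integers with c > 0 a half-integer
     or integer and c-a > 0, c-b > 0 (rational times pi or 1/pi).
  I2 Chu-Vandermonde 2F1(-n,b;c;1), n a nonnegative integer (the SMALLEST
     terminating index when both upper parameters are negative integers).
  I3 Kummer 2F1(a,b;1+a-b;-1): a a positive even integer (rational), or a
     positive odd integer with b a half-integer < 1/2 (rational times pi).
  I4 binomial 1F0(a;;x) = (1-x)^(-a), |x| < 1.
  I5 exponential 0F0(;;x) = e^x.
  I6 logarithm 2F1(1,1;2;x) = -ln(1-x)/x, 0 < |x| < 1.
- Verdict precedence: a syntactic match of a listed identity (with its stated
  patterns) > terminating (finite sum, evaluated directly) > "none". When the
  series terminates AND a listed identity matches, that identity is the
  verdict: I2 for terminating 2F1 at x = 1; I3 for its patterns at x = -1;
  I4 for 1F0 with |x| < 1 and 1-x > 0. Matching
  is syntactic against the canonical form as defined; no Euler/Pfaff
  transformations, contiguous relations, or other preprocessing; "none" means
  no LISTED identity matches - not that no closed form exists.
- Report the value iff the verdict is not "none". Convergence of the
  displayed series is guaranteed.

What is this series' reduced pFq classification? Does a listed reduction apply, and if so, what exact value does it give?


Canonical form: C = -3 times 2F1 with upper {-3/2, -1/3}, lower {-5/12}, x = 1/2. Verdict: none. A 2F1 with upper {-3/2, -1/3} fits none of I1-I6 at x = 1/2; the sum runs forever.

Key step: x = (1/2) and roots of the ratio polynomials (prefactor -3) are the negated parameters.
Consecutive-term ratio: r(k) = (1/2) * (k-3/2) (k-1/3) / [(k-5/12) (k+1)] - rational in k. x = (1/2); t_0 = -3; negate the roots.


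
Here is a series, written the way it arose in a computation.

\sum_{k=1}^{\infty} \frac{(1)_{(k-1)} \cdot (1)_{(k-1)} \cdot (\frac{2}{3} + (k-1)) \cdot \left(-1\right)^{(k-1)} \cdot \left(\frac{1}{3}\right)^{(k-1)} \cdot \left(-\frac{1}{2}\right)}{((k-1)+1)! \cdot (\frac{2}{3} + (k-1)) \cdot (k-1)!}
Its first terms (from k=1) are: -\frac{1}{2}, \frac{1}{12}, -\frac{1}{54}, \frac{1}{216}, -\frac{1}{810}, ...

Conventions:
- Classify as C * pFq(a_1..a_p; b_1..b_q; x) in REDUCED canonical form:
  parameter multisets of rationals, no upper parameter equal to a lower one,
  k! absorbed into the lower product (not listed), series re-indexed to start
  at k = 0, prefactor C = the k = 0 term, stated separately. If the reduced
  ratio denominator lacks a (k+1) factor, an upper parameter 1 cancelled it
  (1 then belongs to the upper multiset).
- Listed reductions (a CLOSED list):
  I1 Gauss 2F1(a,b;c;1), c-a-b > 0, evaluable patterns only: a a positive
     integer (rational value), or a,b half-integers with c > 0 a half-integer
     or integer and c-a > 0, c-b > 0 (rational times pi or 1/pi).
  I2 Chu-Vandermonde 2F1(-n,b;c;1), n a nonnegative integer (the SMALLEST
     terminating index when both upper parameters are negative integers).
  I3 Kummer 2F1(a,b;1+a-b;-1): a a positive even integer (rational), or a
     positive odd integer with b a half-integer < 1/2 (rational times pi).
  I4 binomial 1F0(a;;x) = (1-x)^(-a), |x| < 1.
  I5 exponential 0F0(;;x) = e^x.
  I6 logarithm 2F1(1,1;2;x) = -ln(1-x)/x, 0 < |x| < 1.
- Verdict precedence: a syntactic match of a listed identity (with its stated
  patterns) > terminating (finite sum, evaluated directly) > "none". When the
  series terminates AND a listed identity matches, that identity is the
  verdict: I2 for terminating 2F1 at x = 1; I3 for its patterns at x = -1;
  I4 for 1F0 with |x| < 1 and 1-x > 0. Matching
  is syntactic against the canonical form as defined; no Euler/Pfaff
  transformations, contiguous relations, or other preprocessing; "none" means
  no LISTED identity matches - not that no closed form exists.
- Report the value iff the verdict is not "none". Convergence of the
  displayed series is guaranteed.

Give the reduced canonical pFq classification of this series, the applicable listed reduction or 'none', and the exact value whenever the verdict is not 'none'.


The series (x = -\frac{1}{3}) is 2F1: upper {1, 1}, lower {2}, prefactor -\frac{1}{2}. Verdict: this is the I6 logarithm reduction (the logarithm: parameters (1,1;2), x = -\frac{1}{3}). Its exact value is \left(-\frac{3}{2}\right) \cdot \ln\left(\frac{4}{3}\right).

Key observation: t_0 being -\frac{1}{2}, the denominator's factorial ratio (C = -1/2, x = -1/3) is a lower Pochhammer.
Adjacent-term ratio: r(k) = -\frac{1}{3} * (k+1) (k+1) / [(k+2) (k+1)] - rational; roots negated = parameters, x = -\frac{1}{3}, C = -\frac{1}{2}.


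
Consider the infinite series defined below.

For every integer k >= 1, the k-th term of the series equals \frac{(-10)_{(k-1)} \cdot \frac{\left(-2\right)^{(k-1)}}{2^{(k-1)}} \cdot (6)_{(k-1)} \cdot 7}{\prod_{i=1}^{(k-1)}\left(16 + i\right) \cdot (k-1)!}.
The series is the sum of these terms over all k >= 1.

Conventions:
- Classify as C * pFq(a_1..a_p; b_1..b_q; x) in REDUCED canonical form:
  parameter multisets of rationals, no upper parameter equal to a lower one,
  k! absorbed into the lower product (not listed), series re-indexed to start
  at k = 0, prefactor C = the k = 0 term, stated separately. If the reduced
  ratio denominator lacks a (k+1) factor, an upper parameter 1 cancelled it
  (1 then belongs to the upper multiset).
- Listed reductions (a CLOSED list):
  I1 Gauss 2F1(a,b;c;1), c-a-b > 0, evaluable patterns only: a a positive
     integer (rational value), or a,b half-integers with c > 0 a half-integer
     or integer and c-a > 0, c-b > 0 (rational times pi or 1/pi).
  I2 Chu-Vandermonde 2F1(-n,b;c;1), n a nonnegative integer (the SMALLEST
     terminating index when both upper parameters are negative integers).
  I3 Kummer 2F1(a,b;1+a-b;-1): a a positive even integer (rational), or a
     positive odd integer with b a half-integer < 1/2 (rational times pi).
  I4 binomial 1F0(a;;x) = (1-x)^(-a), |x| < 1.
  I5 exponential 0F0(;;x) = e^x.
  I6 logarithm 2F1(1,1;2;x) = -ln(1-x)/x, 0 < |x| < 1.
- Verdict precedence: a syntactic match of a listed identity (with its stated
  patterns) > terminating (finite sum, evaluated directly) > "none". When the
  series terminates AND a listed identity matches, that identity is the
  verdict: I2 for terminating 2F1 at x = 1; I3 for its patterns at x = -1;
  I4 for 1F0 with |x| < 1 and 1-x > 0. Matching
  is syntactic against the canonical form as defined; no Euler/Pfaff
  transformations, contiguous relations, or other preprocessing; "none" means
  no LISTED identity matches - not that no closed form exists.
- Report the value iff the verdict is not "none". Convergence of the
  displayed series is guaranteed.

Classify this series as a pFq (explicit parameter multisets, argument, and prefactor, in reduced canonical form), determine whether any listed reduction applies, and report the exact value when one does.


Key observation: x = -1 and the two k-th powers (prefactor 7) combine into one argument.
Term ratio: r(k) = -1 * (k-10) (k+6) / [(k+17) (k+1)] - poly over poly, x = -1 from leading terms; C = 7 at k = 0.

Reduced: x = -1, 2F1, upper = {-10, 6}, lower = {17}, C = 7. Verdict: this is Kummer's theorem (I3) (x = -1; c = 17 equals 1+a-b for upper {-10, 6}: listed pattern). Value: 196.


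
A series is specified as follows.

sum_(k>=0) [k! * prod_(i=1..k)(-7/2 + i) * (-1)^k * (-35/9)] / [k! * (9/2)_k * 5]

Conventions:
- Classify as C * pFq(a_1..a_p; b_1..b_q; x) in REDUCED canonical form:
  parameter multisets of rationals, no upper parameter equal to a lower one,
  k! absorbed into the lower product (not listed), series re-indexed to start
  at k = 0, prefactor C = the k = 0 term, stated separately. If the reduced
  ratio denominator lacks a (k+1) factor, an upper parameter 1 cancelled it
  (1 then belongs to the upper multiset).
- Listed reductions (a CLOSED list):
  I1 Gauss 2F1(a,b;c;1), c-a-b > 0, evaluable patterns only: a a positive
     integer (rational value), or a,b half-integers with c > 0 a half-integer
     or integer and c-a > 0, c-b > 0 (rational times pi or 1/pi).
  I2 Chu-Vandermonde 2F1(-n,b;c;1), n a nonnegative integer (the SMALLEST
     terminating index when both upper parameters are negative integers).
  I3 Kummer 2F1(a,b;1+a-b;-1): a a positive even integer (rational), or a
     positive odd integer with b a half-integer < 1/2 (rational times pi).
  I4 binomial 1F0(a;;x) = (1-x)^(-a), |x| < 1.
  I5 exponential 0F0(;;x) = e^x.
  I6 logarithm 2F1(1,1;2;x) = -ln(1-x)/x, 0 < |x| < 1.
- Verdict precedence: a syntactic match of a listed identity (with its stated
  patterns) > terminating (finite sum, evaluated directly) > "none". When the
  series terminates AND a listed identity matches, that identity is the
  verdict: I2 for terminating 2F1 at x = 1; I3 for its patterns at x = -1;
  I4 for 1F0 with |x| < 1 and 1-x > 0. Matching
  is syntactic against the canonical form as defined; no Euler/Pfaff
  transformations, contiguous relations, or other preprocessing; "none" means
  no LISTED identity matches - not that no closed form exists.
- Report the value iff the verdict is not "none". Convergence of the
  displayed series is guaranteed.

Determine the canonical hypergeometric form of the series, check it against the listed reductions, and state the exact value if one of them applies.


At argument -1: a 2F1 with upper {-5/2, 1}, lower {9/2}, scaled by C = -7/9. Verdict at x = -1: Kummer (I3) matches (x = -1; c = 9/2 equals 1+a-b for upper {-5/2, 1}: listed pattern). Sum: (-245/576) * pi.

Key step: t_0 being -7/9, the factorial ratio (C = -7/9, x = -1) (k+a-1)!/(a-1)! is a rising factorial (a)_k.
Step ratio: r(k) = (-1) * (k-5/2) (k+1) / [(k+9/2) (k+1)] - poly over poly, x = (-1) from leading terms; C = -7/9 at k = 0.


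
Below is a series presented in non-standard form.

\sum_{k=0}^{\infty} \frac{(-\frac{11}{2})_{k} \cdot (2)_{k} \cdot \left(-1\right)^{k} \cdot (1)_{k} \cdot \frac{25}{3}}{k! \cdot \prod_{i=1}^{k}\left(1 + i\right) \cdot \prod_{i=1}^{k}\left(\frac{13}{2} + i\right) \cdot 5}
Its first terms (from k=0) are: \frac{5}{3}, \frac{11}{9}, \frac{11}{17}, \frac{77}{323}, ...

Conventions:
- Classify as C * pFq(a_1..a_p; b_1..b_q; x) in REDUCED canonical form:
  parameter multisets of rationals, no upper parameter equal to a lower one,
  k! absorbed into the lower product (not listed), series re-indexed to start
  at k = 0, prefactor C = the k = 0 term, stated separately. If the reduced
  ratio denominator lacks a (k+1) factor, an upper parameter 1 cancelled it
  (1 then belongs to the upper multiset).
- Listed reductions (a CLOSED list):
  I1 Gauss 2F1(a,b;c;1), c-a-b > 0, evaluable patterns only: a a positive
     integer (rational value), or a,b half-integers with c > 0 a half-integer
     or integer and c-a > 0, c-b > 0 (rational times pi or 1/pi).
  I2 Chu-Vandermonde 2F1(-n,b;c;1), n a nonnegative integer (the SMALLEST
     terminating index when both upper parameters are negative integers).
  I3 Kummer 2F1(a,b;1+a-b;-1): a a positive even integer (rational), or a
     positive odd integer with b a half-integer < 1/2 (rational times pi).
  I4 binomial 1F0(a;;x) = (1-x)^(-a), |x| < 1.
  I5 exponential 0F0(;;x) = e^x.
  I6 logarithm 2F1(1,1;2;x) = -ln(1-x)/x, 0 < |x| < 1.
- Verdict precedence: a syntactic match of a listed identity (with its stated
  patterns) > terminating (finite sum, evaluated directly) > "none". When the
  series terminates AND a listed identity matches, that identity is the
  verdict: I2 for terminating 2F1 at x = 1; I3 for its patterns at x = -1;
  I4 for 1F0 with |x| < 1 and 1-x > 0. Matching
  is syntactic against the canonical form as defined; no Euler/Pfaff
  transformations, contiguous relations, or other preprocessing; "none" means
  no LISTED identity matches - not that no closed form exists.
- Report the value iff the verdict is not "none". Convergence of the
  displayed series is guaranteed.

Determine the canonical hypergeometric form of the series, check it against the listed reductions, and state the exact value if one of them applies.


The series (x = -1) is 2F1: upper {-\frac{11}{2}, 1}, lower {\frac{15}{2}}, prefactor \frac{5}{3}. Verdict: the Kummer evaluation I3 matches (x = -1; c = \frac{15}{2} equals 1+a-b for upper {-\frac{11}{2}, 1}: listed pattern). Sum: \frac{5005}{4096} \cdot \pi.

First insight: x = -1 and the lower running product (prefactor 5/3) is a rising factorial.
Term ratio: r(k) = -1 * (k-\frac{11}{2}) (k+1) / [(k+\frac{15}{2}) (k+1)] ; factor over Q: parameters, x = -1, and C = \frac{5}{3}.


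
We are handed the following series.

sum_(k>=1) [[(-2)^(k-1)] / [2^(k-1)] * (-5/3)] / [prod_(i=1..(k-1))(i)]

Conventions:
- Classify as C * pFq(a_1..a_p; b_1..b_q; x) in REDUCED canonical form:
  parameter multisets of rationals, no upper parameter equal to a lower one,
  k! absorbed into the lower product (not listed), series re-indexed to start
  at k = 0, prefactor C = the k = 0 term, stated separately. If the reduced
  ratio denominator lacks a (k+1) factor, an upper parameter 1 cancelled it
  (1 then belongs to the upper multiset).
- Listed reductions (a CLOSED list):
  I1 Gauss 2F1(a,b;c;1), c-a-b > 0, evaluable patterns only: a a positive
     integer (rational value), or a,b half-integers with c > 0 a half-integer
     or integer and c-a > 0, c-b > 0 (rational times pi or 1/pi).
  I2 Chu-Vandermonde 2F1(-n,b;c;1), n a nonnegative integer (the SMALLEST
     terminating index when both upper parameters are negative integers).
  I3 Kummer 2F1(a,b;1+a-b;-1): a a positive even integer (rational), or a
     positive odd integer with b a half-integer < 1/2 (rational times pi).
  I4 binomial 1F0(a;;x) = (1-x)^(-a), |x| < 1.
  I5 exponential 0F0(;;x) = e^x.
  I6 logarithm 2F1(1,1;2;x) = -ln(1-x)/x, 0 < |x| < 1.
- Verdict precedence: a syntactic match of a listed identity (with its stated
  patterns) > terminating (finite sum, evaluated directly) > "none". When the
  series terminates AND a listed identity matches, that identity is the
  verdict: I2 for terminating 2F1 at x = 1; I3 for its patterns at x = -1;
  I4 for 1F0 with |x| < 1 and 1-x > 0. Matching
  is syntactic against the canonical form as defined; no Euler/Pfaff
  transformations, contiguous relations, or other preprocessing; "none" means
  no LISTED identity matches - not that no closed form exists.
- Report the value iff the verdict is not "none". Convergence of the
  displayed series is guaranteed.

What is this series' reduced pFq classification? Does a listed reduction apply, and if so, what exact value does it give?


Classification (C = -5/3): 0F0 with upper {-}, lower {-}, argument x = -1. Verdict at x = -1: the I5 exponential reduction matches (the 0F0 exponential series at x = -1). Hence: (-5/3) * e^(-1).

The tell: t_0 = -5/3 here, and the product of the first k integers (prefactor -5/3) is k!.
Adjacent-term ratio: r(k) = (-1) * 1 / [(k+1)] ; factor over Q: parameters, x = (-1), and C = -5/3.


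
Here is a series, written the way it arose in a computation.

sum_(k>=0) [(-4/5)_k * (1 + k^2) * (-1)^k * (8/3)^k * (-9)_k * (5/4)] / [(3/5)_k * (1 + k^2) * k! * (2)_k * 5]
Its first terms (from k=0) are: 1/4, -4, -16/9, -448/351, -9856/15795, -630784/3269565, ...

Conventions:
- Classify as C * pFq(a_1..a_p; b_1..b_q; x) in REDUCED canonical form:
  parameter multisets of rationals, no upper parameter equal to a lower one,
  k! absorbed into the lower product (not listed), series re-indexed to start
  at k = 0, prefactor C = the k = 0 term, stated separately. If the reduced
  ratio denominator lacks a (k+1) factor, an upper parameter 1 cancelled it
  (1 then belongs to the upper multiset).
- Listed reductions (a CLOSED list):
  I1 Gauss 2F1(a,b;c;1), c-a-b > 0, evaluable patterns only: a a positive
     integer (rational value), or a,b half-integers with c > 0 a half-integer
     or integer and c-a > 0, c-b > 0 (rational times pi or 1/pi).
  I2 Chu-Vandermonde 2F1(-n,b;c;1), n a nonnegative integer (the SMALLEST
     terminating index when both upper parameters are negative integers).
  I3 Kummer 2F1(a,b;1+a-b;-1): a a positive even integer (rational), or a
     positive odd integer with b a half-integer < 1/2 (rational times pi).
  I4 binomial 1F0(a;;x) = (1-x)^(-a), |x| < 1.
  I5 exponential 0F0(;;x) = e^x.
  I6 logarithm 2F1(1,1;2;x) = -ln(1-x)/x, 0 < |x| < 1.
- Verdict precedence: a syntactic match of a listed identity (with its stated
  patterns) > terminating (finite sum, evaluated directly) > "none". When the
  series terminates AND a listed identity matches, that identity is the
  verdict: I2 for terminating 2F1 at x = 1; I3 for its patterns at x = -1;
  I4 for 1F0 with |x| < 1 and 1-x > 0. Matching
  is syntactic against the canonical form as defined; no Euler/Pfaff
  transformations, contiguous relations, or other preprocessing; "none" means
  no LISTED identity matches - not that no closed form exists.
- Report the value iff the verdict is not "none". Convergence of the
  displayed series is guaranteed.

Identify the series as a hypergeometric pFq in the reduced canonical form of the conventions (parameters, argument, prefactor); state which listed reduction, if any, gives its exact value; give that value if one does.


Key step: t_0 = 1/4 here, and striking the common factor k^2 + 1 reduces the term (prefactor 1/4).
Ratio: r(k) = (-8/3) * (k-9) (k-4/5) / [(k+3/5) (k+2) (k+1)] - poly over poly, x = (-8/3) from leading terms; C = 1/4 at k = 0.

At argument -8/3: a 2F2 with upper {-9, -4/5}, lower {3/5, 2}, scaled by C = 1/4. Verdict: terminating. With -9 upstairs the series is a 10-term polynomial sum; evaluated term by term. Exact value: -2088914323275937/272626203786300.


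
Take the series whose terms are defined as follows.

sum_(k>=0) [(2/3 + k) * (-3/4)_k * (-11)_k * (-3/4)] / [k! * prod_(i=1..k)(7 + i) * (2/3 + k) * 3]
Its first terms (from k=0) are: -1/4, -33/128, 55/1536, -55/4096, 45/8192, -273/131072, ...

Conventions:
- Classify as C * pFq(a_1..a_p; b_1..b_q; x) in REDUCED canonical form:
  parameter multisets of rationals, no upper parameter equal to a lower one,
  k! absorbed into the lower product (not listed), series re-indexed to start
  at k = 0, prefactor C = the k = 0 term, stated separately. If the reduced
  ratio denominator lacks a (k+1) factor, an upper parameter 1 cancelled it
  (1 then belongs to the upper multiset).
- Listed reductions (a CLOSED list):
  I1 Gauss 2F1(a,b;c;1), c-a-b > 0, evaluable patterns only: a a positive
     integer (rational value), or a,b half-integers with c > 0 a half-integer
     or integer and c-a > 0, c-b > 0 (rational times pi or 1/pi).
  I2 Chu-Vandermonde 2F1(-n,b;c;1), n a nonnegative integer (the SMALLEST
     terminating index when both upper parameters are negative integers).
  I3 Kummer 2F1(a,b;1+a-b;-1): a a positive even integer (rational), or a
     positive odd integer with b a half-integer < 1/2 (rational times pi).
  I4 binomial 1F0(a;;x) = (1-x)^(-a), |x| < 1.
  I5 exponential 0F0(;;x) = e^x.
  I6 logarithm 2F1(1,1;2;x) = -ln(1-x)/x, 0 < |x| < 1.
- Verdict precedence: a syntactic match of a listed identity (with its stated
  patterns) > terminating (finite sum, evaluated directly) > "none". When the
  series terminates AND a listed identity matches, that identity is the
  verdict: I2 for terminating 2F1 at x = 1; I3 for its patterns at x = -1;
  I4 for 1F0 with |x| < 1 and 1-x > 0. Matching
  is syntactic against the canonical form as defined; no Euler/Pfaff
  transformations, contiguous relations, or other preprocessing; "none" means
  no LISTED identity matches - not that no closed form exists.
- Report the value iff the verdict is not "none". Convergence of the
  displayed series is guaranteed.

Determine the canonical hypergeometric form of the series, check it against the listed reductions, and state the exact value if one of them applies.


Reduced: x = 1, 2F1, upper = {-11, -3/4}, lower = {8}, C = -1/4. Verdict: Vandermonde's identity (I2) matches (terminating 2F1 at x = 1 with n = 11, b = -3/4, c = 8). Hence: -99263486525/206158430208.

First insight: x = 1 and the constant factors (C = -1/4, x = 1) combine into one prefactor.
Consecutive-term ratio: r(k) = 1 * (k-11) (k-3/4) / [(k+8) (k+1)] - rational in k, leading ratio 1; with t_0 = -1/4, classification follows.


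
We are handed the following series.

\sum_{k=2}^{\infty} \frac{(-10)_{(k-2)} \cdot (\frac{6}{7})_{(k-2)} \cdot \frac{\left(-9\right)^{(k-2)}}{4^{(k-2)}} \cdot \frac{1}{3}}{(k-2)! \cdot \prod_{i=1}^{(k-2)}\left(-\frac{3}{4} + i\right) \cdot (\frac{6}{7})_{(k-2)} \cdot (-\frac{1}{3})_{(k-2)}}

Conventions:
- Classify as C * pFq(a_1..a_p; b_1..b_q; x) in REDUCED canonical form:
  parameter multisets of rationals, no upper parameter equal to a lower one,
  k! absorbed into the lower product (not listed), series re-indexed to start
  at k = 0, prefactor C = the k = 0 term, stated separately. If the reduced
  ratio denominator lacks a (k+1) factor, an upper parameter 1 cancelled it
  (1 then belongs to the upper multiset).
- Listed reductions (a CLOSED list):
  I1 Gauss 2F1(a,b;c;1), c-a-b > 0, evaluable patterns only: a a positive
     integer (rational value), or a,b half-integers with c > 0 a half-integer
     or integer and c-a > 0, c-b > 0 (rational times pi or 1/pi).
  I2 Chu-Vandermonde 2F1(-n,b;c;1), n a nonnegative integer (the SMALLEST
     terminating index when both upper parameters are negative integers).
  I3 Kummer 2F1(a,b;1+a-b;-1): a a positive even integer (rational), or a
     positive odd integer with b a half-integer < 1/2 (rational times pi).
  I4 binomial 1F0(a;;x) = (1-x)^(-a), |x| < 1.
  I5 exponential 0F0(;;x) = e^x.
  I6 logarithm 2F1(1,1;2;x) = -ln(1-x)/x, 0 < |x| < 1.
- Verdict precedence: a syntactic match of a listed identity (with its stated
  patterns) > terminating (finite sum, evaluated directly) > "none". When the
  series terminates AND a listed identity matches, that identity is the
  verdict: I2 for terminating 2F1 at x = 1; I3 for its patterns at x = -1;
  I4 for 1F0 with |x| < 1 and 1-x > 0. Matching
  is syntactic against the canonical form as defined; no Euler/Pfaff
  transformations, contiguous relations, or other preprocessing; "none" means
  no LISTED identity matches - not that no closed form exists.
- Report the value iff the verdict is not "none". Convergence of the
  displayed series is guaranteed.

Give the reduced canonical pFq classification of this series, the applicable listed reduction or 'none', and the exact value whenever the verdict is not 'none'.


Classification (C = \frac{1}{3}): 1F2 with upper {-10}, lower {-\frac{1}{3}, \frac{1}{4}}, argument x = -\frac{9}{4}. Verdict: terminating - no listed pattern fits, but -10 in the upper list cuts the series at k = 10; direct evaluation. Hence: -\frac{863441007827632185527}{222748132807200000}.

First insight: from the first term \frac{1}{3}: the two geometric factors (C = 1/3, x = -9/4) combine into one argument.
Ratio: r(k) = -\frac{9}{4} * (k-10) / [(k-\frac{1}{3}) (k+\frac{1}{4}) (k+1)] - poly over poly, x = -\frac{9}{4} from leading terms; C = \frac{1}{3} at k = 0.


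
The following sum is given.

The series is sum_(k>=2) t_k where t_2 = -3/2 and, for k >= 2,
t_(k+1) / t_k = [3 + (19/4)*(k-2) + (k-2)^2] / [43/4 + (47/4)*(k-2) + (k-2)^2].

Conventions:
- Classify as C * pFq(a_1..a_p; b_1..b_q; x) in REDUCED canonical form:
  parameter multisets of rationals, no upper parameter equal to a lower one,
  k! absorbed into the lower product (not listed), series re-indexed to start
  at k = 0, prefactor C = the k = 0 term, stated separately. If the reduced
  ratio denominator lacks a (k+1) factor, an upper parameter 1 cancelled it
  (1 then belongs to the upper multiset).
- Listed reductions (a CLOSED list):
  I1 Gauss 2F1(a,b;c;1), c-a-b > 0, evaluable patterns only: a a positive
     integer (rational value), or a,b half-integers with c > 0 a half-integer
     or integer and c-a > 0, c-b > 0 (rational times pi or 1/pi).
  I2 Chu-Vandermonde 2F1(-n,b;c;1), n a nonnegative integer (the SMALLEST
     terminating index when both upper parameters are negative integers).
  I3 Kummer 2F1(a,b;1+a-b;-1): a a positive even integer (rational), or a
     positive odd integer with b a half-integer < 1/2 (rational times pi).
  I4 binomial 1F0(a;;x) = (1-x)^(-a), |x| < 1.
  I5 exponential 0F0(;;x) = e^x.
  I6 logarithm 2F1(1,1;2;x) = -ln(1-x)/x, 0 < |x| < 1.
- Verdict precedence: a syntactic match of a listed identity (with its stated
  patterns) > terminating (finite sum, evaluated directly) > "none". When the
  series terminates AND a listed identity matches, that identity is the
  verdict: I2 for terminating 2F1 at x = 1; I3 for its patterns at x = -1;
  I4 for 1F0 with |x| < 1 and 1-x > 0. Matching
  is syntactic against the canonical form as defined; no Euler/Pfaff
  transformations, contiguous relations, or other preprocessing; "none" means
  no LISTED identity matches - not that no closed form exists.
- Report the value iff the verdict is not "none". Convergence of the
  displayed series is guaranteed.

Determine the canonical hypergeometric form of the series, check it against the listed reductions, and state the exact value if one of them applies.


Classification (C = -3/2): 2F1 with upper {3/4, 4}, lower {43/4}, argument x = 1. Verdict: Gauss's theorem (I1) applies (x = 1: the Gamma ratio telescopes since c-a-b = 6 > 0 and a = 4 in Z>0). Sum: -18135/8192.

Key observation: x = 1 and roots of the ratio polynomials (prefactor -3/2) are the negated parameters.
Step ratio: r(k) = 1 * (k+3/4) (k+4) / [(k+43/4) (k+1)] - rational; roots negated = parameters, x = 1, C = -3/2.


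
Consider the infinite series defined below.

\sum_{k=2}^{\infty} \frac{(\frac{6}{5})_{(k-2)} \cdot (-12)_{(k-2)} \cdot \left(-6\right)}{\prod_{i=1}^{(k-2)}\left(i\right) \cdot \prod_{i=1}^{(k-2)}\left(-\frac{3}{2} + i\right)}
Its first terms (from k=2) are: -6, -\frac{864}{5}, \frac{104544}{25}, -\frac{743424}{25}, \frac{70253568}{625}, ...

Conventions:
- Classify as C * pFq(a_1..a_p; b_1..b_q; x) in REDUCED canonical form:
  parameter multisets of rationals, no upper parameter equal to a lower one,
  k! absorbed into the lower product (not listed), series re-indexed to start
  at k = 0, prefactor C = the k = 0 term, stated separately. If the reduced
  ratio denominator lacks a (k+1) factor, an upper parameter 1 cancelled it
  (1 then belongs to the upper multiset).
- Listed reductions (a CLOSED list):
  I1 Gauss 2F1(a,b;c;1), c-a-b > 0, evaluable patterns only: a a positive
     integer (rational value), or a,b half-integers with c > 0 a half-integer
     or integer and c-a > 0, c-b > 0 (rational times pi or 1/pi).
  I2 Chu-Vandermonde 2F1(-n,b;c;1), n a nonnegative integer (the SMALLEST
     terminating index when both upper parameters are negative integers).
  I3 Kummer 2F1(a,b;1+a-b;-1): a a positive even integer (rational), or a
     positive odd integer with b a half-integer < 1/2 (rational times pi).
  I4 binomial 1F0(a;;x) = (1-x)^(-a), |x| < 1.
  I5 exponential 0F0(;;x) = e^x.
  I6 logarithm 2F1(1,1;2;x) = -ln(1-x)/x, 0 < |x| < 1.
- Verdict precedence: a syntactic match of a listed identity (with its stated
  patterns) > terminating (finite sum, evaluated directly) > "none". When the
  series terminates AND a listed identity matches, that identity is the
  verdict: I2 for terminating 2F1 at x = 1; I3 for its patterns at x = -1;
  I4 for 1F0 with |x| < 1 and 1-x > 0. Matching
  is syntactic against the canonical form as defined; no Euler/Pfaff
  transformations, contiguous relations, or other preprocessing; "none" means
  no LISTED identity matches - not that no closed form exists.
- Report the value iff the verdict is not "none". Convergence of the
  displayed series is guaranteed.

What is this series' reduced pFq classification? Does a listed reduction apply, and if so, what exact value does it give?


Structural cue: t_0 = -6 here, and the product of the first k integers (C = -6, x = 1) is k!.
Consecutive-term ratio: r(k) = 1 * (k-12) (k+\frac{6}{5}) / [(k-\frac{1}{2}) (k+1)] - rational in k. x = 1; t_0 = -6; negate the roots.

The series (x = 1) is 2F1: upper {-12, \frac{6}{5}}, lower {-\frac{1}{2}}, prefactor -6. Verdict: Chu-Vandermonde (I2) matches (terminating 2F1 at x = 1 with n = 12, b = 6/5, c = -\frac{1}{2}). Exact value: \frac{59072596158}{115966796875}.
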